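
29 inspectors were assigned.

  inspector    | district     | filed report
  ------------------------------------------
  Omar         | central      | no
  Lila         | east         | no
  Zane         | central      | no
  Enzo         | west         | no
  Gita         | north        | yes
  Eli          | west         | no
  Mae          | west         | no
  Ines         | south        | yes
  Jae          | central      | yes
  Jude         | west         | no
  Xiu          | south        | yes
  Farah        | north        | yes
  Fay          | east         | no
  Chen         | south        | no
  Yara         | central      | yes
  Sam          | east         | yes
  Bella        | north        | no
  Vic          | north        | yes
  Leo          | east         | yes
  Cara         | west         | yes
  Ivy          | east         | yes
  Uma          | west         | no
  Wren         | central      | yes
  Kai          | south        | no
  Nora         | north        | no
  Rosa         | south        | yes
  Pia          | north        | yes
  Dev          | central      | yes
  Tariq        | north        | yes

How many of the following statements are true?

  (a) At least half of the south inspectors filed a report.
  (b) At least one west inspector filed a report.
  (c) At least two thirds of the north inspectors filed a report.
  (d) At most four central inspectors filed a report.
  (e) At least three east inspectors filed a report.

5

(a) south: |A| = 5, |A ∩ B| = 3; needs |A ∩ B| ≥ |A ∖ B| — true.
(b) west: |A| = 6, |A ∩ B| = 1; needs A ∩ B ≠ ∅ (|A ∩ B| ≥ 1) — true.
(c) north: |A| = 7, |A ∩ B| = 5; needs |A ∩ B| / |A| ≥ 2/3 — true.
(d) central: |A| = 6, |A ∩ B| = 4; needs |A ∩ B| ≤ 4 — true.
(e) east: |A| = 5, |A ∩ B| = 3; needs |A ∩ B| ≥ 3 — true.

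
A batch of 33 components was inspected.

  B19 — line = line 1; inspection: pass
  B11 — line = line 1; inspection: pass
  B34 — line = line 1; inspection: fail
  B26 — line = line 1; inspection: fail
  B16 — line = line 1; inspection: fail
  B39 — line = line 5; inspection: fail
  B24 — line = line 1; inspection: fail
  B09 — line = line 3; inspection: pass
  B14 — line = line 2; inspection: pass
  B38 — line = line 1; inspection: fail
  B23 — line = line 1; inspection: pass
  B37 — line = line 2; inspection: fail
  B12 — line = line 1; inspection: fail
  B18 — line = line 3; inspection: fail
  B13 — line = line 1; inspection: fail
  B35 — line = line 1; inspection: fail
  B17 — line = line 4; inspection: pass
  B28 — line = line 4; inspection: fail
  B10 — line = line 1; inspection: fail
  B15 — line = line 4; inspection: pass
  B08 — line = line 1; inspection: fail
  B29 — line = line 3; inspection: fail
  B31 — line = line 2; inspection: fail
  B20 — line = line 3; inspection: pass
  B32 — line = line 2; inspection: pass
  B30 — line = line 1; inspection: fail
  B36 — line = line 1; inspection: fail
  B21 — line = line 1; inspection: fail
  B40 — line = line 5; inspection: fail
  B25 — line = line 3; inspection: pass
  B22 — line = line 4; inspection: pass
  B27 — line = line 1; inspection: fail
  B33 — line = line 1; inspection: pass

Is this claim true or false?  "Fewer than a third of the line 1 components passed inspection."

Truth condition: |A ∩ B| / |A| < 1/3.
|A| = 18, |A ∩ B| = 4, |A ∖ B| = 14.
|A ∩ B|/|A| = 4/18, so the statement is true.

True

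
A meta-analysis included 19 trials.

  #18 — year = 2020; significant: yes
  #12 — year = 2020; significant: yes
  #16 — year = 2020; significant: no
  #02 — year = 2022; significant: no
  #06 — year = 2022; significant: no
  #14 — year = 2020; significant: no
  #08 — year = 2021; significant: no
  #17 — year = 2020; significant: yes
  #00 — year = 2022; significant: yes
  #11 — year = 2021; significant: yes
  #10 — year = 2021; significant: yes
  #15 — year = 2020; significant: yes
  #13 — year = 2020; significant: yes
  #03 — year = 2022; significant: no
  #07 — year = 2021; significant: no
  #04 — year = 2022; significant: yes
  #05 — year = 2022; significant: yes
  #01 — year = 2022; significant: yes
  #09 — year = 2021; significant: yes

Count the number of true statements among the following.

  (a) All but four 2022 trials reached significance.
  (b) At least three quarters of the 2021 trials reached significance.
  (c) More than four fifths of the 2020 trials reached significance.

(a) 2022: |A| = 7, |A ∩ B| = 4; needs |A ∖ B| = 4 — false.
(b) 2021: |A| = 5, |A ∩ B| = 3; needs |A ∩ B| / |A| ≥ 3/4 — false.
(c) 2020: |A| = 7, |A ∩ B| = 5; needs |A ∩ B| / |A| > 4/5 — false.

0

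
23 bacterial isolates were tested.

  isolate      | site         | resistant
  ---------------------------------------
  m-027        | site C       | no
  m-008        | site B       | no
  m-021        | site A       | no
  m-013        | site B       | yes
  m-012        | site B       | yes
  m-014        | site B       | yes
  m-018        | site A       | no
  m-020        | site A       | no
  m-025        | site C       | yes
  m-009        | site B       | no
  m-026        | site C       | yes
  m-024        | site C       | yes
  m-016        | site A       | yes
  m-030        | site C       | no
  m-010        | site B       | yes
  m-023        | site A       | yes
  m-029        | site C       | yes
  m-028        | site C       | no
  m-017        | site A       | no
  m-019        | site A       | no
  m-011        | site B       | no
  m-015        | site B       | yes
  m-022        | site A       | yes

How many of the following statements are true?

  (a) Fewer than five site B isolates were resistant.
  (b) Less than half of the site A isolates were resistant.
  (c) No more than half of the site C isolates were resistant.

1

(a) site B: |A| = 8, |A ∩ B| = 5; needs |A ∩ B| < 5 — false.
(b) site A: |A| = 8, |A ∩ B| = 3; needs |A ∩ B| < |A ∖ B| — true.
(c) site C: |A| = 7, |A ∩ B| = 4; needs |A ∩ B| ≤ |A ∖ B| — false.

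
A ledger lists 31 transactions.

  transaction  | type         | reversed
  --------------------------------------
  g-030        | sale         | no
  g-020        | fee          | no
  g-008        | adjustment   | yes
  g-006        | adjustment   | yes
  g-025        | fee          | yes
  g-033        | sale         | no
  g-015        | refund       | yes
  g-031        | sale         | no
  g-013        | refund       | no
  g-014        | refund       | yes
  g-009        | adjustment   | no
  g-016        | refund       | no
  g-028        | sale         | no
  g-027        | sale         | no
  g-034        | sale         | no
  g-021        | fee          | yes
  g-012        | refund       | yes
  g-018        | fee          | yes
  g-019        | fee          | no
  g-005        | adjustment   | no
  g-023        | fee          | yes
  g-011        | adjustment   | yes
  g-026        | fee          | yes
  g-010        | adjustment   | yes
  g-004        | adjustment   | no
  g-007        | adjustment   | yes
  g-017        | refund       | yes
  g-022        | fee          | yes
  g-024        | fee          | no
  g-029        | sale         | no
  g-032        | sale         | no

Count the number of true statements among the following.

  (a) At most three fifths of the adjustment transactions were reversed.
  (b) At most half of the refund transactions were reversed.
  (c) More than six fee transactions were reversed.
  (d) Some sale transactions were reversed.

(a) adjustment: |A| = 8, |A ∩ B| = 5; needs |A ∩ B| / |A| ≤ 3/5 — false.
(b) refund: |A| = 6, |A ∩ B| = 4; needs |A ∩ B| ≤ |A ∖ B| — false.
(c) fee: |A| = 9, |A ∩ B| = 6; needs |A ∩ B| > 6 — false.
(d) sale: |A| = 8, |A ∩ B| = 0; needs A ∩ B ≠ ∅ (|A ∩ B| ≥ 1) — false.

0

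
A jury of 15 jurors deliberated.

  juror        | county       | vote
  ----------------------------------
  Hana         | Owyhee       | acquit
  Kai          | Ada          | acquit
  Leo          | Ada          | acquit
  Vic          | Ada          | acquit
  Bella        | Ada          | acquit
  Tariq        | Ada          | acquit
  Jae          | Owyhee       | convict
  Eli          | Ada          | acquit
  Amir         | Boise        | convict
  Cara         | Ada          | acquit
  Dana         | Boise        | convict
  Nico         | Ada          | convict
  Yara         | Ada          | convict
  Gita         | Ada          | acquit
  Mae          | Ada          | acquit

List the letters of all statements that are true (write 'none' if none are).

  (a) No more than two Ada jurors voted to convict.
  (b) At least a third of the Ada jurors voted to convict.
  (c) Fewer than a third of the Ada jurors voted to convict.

|A| = 11, |A ∩ B| = 2, |A ∖ B| = 9.
(a) |A ∩ B| ≤ 2: holds.
(b) |A ∩ B| / |A| ≥ 1/3: fails.
(c) |A ∩ B| / |A| < 1/3: holds.

(a), (c)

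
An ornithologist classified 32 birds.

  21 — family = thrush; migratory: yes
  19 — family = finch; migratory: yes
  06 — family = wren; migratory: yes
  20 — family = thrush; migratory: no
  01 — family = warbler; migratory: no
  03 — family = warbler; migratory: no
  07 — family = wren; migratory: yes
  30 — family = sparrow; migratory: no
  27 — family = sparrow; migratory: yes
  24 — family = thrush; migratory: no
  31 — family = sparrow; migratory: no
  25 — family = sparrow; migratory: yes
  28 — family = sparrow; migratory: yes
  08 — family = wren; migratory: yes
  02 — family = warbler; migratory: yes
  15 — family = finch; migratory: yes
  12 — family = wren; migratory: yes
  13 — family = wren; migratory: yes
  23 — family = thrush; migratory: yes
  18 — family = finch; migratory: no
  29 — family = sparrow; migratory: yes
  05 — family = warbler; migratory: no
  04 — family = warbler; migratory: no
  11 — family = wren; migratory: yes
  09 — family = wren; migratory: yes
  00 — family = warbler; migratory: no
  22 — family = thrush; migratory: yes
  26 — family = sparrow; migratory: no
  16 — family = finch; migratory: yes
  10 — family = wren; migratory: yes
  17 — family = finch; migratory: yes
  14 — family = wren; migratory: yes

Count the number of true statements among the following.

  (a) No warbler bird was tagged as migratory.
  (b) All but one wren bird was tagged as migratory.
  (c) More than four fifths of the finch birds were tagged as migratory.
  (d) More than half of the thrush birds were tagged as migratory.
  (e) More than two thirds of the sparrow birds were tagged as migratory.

1

(a) warbler: |A| = 6, |A ∩ B| = 1; needs A ∩ B = ∅ (|A ∩ B| = 0) — false.
(b) wren: |A| = 9, |A ∩ B| = 9; needs |A ∖ B| = 1 — false.
(c) finch: |A| = 5, |A ∩ B| = 4; needs |A ∩ B| / |A| > 4/5 — false.
(d) thrush: |A| = 5, |A ∩ B| = 3; needs |A ∩ B| > |A ∖ B| — true.
(e) sparrow: |A| = 7, |A ∩ B| = 4; needs |A ∩ B| / |A| > 2/3 — false.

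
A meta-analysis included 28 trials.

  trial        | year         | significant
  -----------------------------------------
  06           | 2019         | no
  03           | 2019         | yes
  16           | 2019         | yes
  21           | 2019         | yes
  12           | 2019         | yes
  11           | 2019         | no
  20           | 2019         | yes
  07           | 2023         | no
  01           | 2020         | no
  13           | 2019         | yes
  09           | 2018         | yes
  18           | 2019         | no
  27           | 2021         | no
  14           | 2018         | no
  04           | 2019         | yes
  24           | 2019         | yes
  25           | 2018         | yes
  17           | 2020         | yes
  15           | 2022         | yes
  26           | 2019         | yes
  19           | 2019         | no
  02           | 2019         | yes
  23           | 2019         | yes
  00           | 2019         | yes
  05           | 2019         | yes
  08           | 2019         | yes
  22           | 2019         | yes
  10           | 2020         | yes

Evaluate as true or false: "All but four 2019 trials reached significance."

True

Truth condition: |A ∖ B| = 4.
|A| = 19, |A ∩ B| = 15, |A ∖ B| = 4.
|A ∖ B| = 4, so the statement is true.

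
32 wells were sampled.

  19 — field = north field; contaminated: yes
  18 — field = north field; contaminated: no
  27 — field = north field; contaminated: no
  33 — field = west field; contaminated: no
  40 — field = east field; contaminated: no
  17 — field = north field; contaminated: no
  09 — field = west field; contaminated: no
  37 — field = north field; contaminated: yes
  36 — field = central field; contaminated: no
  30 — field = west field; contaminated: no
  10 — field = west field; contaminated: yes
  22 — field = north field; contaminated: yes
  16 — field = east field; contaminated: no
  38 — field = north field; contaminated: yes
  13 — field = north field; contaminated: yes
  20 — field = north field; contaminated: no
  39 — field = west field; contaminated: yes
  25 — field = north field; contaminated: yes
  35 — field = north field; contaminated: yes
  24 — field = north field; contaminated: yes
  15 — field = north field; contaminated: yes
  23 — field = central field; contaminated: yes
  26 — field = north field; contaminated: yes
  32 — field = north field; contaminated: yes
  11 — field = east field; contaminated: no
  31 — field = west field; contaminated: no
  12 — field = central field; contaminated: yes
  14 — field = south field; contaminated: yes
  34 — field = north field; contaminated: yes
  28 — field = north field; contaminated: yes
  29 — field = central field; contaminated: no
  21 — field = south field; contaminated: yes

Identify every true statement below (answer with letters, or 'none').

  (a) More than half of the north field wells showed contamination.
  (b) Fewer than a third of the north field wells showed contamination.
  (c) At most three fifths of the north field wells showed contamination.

(a)

|A| = 17, |A ∩ B| = 13, |A ∖ B| = 4.
(a) |A ∩ B| > |A ∖ B|: holds.
(b) |A ∩ B| / |A| < 1/3: fails.
(c) |A ∩ B| / |A| ≤ 3/5: fails.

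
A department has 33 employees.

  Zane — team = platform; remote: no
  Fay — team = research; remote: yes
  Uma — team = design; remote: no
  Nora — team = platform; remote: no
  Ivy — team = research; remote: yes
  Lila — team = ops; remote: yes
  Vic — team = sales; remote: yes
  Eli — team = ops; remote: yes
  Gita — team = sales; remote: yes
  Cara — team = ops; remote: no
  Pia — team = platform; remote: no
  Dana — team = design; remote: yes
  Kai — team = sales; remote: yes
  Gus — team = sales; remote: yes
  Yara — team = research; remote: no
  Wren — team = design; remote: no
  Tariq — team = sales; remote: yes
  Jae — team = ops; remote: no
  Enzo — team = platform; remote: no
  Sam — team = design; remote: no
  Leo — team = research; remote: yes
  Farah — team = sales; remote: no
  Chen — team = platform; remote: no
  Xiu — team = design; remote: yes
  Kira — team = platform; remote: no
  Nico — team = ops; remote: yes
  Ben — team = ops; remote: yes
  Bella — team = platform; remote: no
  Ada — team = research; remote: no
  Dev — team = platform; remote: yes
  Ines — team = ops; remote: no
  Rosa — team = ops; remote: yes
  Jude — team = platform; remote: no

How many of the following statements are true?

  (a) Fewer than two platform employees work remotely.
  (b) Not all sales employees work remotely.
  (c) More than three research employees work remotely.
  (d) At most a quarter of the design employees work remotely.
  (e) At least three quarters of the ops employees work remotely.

(a) platform: |A| = 9, |A ∩ B| = 1; needs |A ∩ B| < 2 — true.
(b) sales: |A| = 6, |A ∩ B| = 5; needs A ⊄ B (|A ∖ B| ≥ 1) — true.
(c) research: |A| = 5, |A ∩ B| = 3; needs |A ∩ B| > 3 — false.
(d) design: |A| = 5, |A ∩ B| = 2; needs |A ∩ B| / |A| ≤ 1/4 — false.
(e) ops: |A| = 8, |A ∩ B| = 5; needs |A ∩ B| / |A| ≥ 3/4 — false.

2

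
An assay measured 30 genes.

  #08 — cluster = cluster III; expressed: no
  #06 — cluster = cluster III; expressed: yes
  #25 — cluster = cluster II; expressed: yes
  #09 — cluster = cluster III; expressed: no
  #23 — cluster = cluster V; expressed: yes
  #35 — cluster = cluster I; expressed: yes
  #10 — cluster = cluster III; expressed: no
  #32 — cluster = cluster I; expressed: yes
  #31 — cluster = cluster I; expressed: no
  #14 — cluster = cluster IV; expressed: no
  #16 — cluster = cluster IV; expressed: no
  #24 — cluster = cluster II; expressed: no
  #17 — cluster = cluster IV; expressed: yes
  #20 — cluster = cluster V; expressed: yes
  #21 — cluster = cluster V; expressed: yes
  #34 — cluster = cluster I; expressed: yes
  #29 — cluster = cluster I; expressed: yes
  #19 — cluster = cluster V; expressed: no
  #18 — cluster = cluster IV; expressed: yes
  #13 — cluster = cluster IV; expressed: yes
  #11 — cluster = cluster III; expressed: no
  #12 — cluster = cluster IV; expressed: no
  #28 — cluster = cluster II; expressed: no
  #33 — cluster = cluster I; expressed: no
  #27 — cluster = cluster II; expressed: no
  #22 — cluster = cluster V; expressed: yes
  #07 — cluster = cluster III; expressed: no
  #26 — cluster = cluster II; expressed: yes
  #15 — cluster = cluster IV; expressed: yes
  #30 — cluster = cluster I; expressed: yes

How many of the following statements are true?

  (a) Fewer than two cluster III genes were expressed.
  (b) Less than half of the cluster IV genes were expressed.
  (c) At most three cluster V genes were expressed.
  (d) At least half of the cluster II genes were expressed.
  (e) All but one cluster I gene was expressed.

1

(a) cluster III: |A| = 6, |A ∩ B| = 1; needs |A ∩ B| < 2 — true.
(b) cluster IV: |A| = 7, |A ∩ B| = 4; needs |A ∩ B| < |A ∖ B| — false.
(c) cluster V: |A| = 5, |A ∩ B| = 4; needs |A ∩ B| ≤ 3 — false.
(d) cluster II: |A| = 5, |A ∩ B| = 2; needs |A ∩ B| ≥ |A ∖ B| — false.
(e) cluster I: |A| = 7, |A ∩ B| = 5; needs |A ∖ B| = 1 — false.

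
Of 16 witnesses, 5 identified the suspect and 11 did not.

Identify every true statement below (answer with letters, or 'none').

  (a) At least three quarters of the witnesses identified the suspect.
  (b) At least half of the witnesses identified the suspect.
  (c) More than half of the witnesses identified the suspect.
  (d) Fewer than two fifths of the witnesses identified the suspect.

(d)

|A| = 16, |A ∩ B| = 5, |A ∖ B| = 11.
(a) |A ∩ B| / |A| ≥ 3/4: fails.
(b) |A ∩ B| ≥ |A ∖ B|: fails.
(c) |A ∩ B| > |A ∖ B|: fails.
(d) |A ∩ B| / |A| < 2/5: holds.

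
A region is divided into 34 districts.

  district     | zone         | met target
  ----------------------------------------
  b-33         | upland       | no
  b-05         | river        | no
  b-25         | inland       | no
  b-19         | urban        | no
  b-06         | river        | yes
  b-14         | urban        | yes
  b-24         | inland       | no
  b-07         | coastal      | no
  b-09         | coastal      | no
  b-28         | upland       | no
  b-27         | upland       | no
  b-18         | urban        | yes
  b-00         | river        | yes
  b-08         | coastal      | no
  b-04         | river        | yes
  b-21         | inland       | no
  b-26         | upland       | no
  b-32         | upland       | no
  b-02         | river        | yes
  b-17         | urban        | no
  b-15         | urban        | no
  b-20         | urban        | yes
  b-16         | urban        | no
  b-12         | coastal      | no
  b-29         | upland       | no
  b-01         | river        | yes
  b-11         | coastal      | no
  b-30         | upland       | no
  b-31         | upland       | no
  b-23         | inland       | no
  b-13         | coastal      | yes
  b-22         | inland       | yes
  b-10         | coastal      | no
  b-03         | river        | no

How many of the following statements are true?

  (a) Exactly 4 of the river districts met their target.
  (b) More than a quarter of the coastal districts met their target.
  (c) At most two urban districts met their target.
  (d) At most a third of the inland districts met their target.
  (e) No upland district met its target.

(a) river: |A| = 7, |A ∩ B| = 5; needs |A ∩ B| = 4 — false.
(b) coastal: |A| = 7, |A ∩ B| = 1; needs |A ∩ B| / |A| > 1/4 — false.
(c) urban: |A| = 7, |A ∩ B| = 3; needs |A ∩ B| ≤ 2 — false.
(d) inland: |A| = 5, |A ∩ B| = 1; needs |A ∩ B| / |A| ≤ 1/3 — true.
(e) upland: |A| = 8, |A ∩ B| = 0; needs A ∩ B = ∅ (|A ∩ B| = 0) — true.

2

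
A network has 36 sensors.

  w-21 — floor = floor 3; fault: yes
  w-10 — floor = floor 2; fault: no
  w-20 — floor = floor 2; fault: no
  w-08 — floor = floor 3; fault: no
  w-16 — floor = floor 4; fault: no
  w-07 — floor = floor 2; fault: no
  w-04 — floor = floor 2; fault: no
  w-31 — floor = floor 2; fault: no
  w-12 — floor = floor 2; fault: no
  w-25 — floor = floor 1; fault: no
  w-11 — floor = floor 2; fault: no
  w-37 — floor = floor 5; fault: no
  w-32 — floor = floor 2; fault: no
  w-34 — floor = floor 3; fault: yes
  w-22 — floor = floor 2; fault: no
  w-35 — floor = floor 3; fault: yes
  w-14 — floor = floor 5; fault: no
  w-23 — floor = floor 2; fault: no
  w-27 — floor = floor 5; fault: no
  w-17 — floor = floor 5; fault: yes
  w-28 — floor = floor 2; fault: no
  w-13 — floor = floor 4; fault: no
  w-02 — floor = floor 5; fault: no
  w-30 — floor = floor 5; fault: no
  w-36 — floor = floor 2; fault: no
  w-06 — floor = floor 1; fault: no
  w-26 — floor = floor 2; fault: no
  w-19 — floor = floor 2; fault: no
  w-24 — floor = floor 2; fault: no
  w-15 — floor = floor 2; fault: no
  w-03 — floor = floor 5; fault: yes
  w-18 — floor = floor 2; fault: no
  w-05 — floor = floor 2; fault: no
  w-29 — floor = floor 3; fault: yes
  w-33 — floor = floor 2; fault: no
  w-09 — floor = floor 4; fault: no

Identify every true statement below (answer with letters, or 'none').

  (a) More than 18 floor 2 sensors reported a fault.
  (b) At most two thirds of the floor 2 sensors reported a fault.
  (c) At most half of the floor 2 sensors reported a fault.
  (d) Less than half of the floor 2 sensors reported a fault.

(b), (c), (d)

|A| = 19, |A ∩ B| = 0, |A ∖ B| = 19.
(a) |A ∩ B| > 18: fails.
(b) |A ∩ B| / |A| ≤ 2/3: holds.
(c) |A ∩ B| ≤ |A ∖ B|: holds.
(d) |A ∩ B| < |A ∖ B|: holds.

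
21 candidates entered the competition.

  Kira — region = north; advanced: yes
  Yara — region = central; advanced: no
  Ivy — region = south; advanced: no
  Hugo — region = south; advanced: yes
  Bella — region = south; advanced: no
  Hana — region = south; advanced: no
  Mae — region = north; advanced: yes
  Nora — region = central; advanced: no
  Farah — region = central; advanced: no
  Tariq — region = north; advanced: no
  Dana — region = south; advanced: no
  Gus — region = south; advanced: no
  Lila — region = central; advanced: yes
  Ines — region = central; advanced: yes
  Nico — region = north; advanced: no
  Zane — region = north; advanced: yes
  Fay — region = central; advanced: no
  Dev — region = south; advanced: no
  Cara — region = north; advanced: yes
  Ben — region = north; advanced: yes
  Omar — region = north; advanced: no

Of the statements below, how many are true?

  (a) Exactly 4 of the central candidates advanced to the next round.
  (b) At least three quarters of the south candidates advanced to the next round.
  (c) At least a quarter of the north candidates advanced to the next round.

(a) central: |A| = 6, |A ∩ B| = 2; needs |A ∩ B| = 4 — false.
(b) south: |A| = 7, |A ∩ B| = 1; needs |A ∩ B| / |A| ≥ 3/4 — false.
(c) north: |A| = 8, |A ∩ B| = 5; needs |A ∩ B| / |A| ≥ 1/4 — true.

1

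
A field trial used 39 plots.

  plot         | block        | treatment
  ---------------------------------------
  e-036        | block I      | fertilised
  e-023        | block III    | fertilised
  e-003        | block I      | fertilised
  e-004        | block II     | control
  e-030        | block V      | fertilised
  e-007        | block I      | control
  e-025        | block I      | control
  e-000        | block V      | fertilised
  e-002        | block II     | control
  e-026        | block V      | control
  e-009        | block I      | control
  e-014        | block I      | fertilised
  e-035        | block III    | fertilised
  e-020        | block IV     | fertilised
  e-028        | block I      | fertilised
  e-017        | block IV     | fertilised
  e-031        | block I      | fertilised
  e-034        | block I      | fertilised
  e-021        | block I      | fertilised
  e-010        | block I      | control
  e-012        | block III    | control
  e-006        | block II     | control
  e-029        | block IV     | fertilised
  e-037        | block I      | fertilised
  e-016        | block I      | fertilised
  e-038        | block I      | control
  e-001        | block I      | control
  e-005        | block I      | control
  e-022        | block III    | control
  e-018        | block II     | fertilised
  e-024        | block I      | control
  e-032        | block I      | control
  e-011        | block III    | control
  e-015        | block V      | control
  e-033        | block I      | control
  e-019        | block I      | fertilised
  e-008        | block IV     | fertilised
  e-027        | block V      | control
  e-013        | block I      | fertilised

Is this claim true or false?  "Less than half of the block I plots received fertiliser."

False

Truth condition: |A ∩ B| < |A ∖ B|.
|A| = 21, |A ∩ B| = 11, |A ∖ B| = 10.
11 > 10, so the statement is false.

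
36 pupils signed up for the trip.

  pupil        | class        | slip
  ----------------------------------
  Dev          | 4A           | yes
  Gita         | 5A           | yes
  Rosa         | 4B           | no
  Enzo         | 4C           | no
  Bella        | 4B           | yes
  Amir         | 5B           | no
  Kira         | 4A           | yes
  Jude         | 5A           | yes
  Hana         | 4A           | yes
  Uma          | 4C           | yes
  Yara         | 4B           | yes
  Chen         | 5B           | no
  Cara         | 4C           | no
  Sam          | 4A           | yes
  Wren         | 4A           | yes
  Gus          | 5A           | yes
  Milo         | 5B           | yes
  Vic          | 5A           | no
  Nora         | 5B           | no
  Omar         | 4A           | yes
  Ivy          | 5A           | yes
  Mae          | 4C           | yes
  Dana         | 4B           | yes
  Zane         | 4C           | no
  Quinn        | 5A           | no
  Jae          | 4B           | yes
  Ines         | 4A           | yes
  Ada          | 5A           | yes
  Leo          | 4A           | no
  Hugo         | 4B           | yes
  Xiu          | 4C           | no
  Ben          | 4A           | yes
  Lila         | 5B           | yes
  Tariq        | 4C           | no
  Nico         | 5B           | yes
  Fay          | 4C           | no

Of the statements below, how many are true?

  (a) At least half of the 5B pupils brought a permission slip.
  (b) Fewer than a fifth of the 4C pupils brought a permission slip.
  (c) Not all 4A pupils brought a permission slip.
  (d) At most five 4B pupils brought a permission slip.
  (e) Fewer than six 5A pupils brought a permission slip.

(a) 5B: |A| = 6, |A ∩ B| = 3; needs |A ∩ B| ≥ |A ∖ B| — true.
(b) 4C: |A| = 8, |A ∩ B| = 2; needs |A ∩ B| / |A| < 1/5 — false.
(c) 4A: |A| = 9, |A ∩ B| = 8; needs A ⊄ B (|A ∖ B| ≥ 1) — true.
(d) 4B: |A| = 6, |A ∩ B| = 5; needs |A ∩ B| ≤ 5 — true.
(e) 5A: |A| = 7, |A ∩ B| = 5; needs |A ∩ B| < 6 — true.

4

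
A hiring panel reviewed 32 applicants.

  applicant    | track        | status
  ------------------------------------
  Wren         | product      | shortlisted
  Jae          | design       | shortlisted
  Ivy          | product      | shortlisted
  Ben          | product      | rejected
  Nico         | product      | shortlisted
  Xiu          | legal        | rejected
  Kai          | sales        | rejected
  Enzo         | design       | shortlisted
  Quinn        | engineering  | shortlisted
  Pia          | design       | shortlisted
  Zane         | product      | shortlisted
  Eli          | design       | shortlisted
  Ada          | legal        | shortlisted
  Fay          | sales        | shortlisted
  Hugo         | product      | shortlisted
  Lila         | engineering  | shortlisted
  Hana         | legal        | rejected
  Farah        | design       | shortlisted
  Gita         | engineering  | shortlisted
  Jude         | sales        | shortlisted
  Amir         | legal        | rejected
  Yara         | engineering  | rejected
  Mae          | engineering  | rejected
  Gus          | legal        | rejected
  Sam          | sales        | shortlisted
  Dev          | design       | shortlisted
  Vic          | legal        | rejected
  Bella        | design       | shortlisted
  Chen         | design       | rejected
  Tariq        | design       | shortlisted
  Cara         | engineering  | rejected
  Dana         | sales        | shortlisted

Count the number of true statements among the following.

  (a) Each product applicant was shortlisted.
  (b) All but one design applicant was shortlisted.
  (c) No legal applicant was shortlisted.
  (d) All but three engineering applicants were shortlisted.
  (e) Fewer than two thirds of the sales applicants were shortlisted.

2

(a) product: |A| = 6, |A ∩ B| = 5; needs A ⊆ B, i.e. every element of A is in B (|A ∖ B| = 0) — false.
(b) design: |A| = 9, |A ∩ B| = 8; needs |A ∖ B| = 1 — true.
(c) legal: |A| = 6, |A ∩ B| = 1; needs A ∩ B = ∅ (|A ∩ B| = 0) — false.
(d) engineering: |A| = 6, |A ∩ B| = 3; needs |A ∖ B| = 3 — true.
(e) sales: |A| = 5, |A ∩ B| = 4; needs |A ∩ B| / |A| < 2/3 — false.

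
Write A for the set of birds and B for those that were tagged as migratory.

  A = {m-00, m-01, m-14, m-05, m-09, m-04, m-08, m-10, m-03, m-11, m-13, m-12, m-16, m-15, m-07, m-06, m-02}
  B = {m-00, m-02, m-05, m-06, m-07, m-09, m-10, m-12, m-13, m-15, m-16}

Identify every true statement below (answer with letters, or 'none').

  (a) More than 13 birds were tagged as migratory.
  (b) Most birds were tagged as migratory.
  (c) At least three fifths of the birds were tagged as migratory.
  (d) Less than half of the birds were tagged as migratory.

|A| = 17, |A ∩ B| = 11, |A ∖ B| = 6.
(a) |A ∩ B| > 13: fails.
(b) |A ∩ B| > |A ∖ B|: holds.
(c) |A ∩ B| / |A| ≥ 3/5: holds.
(d) |A ∩ B| < |A ∖ B|: fails.

(b), (c)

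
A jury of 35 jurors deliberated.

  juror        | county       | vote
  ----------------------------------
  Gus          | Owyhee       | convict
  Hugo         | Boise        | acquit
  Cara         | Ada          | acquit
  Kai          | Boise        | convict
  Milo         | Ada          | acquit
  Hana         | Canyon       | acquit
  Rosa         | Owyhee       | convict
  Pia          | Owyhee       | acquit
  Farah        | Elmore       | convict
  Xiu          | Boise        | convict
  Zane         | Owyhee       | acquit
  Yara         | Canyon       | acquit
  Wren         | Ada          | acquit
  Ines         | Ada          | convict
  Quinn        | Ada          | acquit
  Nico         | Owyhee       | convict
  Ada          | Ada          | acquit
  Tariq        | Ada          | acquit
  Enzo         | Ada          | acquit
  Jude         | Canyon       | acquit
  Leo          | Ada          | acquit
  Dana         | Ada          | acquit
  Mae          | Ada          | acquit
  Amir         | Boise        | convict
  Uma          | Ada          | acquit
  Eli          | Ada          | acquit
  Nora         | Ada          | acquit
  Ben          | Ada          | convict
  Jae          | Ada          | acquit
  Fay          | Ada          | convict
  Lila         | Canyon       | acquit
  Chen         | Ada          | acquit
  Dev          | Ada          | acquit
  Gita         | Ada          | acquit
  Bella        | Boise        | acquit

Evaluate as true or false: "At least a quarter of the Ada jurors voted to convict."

False

'At least a quarter of the Ada jurors voted to convict' holds iff |A ∩ B| / |A| ≥ 1/4.
|A| = 20, |A ∩ B| = 3, |A ∖ B| = 17.
|A ∩ B|/|A| = 3/20, so the statement is false.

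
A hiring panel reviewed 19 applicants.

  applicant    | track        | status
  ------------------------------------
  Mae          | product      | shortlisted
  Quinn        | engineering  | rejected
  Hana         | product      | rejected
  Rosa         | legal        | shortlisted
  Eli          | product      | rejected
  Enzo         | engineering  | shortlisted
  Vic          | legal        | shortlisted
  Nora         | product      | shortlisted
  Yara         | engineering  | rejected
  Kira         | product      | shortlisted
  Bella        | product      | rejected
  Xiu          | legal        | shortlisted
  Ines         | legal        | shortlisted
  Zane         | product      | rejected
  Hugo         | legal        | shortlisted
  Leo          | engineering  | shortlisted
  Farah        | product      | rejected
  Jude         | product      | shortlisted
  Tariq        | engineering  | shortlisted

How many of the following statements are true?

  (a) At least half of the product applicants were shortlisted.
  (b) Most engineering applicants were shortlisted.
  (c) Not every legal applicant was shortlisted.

(a) product: |A| = 9, |A ∩ B| = 4; needs |A ∩ B| ≥ |A ∖ B| — false.
(b) engineering: |A| = 5, |A ∩ B| = 3; needs |A ∩ B| > |A ∖ B| — true.
(c) legal: |A| = 5, |A ∩ B| = 5; needs A ⊄ B (|A ∖ B| ≥ 1) — false.

1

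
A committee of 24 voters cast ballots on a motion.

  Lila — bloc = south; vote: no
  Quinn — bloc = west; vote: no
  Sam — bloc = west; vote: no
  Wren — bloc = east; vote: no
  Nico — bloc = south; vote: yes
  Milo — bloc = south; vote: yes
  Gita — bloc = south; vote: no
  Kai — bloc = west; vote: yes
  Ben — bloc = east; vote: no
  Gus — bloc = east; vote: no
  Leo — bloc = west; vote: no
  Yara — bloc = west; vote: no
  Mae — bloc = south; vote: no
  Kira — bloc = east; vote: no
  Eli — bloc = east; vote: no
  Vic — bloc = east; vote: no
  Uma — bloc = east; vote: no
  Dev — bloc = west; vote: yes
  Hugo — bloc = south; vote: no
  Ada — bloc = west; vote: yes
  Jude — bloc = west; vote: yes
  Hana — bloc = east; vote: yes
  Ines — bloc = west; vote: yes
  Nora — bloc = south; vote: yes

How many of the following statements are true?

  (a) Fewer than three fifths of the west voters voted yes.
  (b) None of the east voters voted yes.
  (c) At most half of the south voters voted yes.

2

(a) west: |A| = 9, |A ∩ B| = 5; needs |A ∩ B| / |A| < 3/5 — true.
(b) east: |A| = 8, |A ∩ B| = 1; needs A ∩ B = ∅ (|A ∩ B| = 0) — false.
(c) south: |A| = 7, |A ∩ B| = 3; needs |A ∩ B| ≤ |A ∖ B| — true.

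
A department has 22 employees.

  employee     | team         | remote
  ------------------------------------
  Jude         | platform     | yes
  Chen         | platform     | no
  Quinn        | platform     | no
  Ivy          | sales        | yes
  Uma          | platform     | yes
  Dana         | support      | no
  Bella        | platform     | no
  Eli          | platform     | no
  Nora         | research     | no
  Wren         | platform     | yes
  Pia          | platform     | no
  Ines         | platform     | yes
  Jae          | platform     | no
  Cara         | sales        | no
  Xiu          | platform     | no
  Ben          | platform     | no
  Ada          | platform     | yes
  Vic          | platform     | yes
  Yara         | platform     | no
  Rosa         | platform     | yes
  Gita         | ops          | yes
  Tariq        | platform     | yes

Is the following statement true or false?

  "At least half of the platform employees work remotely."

Truth condition: |A ∩ B| ≥ |A ∖ B|.
|A| = 17, |A ∩ B| = 8, |A ∖ B| = 9.
8 < 9, so the statement is false.

False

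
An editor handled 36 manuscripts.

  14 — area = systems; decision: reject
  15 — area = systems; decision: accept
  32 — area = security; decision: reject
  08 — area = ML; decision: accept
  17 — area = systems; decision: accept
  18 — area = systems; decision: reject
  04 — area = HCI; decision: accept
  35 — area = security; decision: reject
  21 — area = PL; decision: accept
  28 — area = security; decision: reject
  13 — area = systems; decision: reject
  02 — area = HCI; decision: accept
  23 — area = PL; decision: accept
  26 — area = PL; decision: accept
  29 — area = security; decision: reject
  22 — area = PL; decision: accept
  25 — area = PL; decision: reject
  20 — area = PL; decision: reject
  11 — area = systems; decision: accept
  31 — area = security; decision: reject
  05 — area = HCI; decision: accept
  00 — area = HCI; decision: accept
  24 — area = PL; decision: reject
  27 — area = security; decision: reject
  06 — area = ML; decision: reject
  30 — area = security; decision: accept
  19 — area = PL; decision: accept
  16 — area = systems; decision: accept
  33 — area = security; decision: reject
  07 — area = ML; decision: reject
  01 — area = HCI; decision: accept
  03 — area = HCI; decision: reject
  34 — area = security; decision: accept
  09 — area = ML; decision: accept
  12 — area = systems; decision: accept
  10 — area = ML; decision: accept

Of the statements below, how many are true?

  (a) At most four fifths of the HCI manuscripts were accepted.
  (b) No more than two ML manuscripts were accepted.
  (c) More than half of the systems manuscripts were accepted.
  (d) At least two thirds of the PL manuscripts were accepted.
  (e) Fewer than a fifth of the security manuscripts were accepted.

(a) HCI: |A| = 6, |A ∩ B| = 5; needs |A ∩ B| / |A| ≤ 4/5 — false.
(b) ML: |A| = 5, |A ∩ B| = 3; needs |A ∩ B| ≤ 2 — false.
(c) systems: |A| = 8, |A ∩ B| = 5; needs |A ∩ B| > |A ∖ B| — true.
(d) PL: |A| = 8, |A ∩ B| = 5; needs |A ∩ B| / |A| ≥ 2/3 — false.
(e) security: |A| = 9, |A ∩ B| = 2; needs |A ∩ B| / |A| < 1/5 — false.

1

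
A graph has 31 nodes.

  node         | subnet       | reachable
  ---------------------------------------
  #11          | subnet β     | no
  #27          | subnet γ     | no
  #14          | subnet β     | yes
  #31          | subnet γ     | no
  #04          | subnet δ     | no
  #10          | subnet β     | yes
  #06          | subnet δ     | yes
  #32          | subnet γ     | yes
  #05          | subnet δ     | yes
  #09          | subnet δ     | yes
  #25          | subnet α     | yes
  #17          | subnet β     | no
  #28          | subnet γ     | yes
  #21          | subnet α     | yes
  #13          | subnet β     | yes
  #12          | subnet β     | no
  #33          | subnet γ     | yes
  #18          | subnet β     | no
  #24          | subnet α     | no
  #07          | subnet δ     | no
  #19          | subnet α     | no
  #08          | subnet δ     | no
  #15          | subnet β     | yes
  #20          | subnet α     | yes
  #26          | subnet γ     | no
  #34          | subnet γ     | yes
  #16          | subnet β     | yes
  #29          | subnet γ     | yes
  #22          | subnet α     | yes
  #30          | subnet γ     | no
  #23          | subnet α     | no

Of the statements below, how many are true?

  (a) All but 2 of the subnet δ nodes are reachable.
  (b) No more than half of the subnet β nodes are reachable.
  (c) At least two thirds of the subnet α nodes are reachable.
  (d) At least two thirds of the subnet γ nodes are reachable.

(a) subnet δ: |A| = 6, |A ∩ B| = 3; needs |A ∖ B| = 2 — false.
(b) subnet β: |A| = 9, |A ∩ B| = 5; needs |A ∩ B| ≤ |A ∖ B| — false.
(c) subnet α: |A| = 7, |A ∩ B| = 4; needs |A ∩ B| / |A| ≥ 2/3 — false.
(d) subnet γ: |A| = 9, |A ∩ B| = 5; needs |A ∩ B| / |A| ≥ 2/3 — false.

0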